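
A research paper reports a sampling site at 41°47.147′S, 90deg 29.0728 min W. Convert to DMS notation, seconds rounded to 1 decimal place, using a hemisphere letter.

41°47′8.8″ S, 90°29′4.4″ W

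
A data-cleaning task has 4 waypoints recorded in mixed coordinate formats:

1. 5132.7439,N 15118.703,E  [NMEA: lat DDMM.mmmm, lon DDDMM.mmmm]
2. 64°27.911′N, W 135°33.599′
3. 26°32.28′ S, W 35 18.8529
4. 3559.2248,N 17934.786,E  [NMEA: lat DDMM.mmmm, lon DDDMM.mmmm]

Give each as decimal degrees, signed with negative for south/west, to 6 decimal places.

1. 51.545732, 151.311717
2. 64.465183, -135.559983
3. -26.538000, -35.314215
4. 35.987080, 179.579767

Point 1:
  Lat: degrees = first 2 digits = 51, minutes = 32.7439; 51 + 32.7439/60 = 51.5457317
  N ⇒ keep positive
  Longitude: split at 3 digits → 151° and 18.703′; 151 + 18.703/60 = 151.3117167
  E → positive
Point 2:
  φ: 64 + 27.911/60 = 64.4651833
  N → positive
  Longitude: 135 + 33.599/60 = 135.5599833
  W → negative
Point 3:
  Latitude: 32.28′ = 0.538000°; total 26.5380000
  hemisphere S, so the sign is −
  λ: 35 + 18.8529/60 = 35.3142150
  W ⇒ negate
Point 4:
  Latitude: split at 2 digits → 35° and 59.2248′; 35 + 59.2248/60 = 35.9870800
  N ⇒ keep positive
  Lon: degrees = first 3 digits = 179, minutes = 34.786; 179 + 34.786/60 = 179.5797667
  E → positive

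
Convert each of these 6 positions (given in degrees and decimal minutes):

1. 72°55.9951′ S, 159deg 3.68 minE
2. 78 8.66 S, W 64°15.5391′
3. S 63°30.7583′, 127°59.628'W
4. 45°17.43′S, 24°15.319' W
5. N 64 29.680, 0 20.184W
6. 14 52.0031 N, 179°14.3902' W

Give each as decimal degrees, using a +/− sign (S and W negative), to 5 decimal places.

1. -72.93325, 159.06133
2. -78.14433, -64.25899
3. -63.51264, -127.99380
4. -45.29050, -24.25532
5. 64.49467, -0.33640
6. 14.86672, -179.23984

Point 1:
  Latitude: 72 + 55.9951/60 = 72.933252
  S → negative
  Lon: 3.68′ = 0.061333°; total 159.061333
  E → positive
Point 2:
  Lat: 78 + 8.66/60 = 78.144333
  S ⇒ negate
  λ: 64 + 15.5391/60 = 64.258985
  W ⇒ negate
Point 3:
  Latitude: 30.7583′ = 0.512638°; total 63.512638
  hemisphere S, so the sign is −
  Longitude: 59.628′ = 0.993800°; total 127.993800
  hemisphere W, so the sign is −
Point 4:
  Lat: 17.43′ = 0.290500°; total 45.290500
  hemisphere S, so the sign is −
  Longitude: 15.319′ = 0.255317°; total 24.255317
  W ⇒ negate
Point 5:
  Latitude: 29.68′ = 0.494667°; total 64.494667
  N → positive
  λ: 0 + 20.184/60 = 0.336400
  W ⇒ negate
Point 6:
  Lat: 14 + 52.0031/60 = 14.866718
  N ⇒ keep positive
  λ: 14.3902′ = 0.239837°; total 179.239837
  hemisphere W, so the sign is −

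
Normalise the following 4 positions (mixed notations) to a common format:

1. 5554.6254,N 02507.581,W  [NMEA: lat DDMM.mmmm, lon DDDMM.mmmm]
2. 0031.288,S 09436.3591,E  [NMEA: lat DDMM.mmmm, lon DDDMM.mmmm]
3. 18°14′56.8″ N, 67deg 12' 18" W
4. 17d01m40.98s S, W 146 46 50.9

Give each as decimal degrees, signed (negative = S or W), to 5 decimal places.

1. 55.91042, -25.12635
2. -0.52147, 94.60599
3. 18.24911, -67.20500
4. -17.02805, -146.78081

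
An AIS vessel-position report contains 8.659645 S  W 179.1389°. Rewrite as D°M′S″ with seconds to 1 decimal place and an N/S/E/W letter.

8°39′34.7″ S, 179°08′20.0″ W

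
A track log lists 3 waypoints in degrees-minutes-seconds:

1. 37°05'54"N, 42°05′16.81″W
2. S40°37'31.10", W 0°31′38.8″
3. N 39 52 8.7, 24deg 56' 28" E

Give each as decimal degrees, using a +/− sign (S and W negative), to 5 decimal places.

Point 1:
  Latitude: 5′ + 54″ = 5.90000′; 37 + 5.90000/60 = 37.098333
  N ⇒ keep positive
  Longitude: 5′ + 16.81″ = 5.28017′; 42 + 5.28017/60 = 42.088003
  W → negative
Point 2:
  Latitude: 40 + 37/60 + 31.1/3600 = 40.625306
  hemisphere S, so the sign is −
  Lon: 0° + 31/60 + 38.8/3600 = 0 + 0.516667 + 0.010778 = 0.527444
  hemisphere W, so the sign is −
Point 3:
  Lat: 39° + 52/60 + 8.7/3600 = 39 + 0.866667 + 0.002417 = 39.869083
  N ⇒ keep positive
  λ: 56′ + 28″ = 56.46667′; 24 + 56.46667/60 = 24.941111
  E ⇒ keep positive

1. 37.09833, -42.08800
2. -40.62531, -0.52744
3. 39.86908, 24.94111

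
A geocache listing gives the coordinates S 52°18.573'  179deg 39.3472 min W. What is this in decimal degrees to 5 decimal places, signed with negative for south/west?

φ: 18.573′ = 0.309550°; total 52.309550
S → negative
λ: 179 + 39.3472/60 = 179.655787
W → negative

-52.30955, -179.65579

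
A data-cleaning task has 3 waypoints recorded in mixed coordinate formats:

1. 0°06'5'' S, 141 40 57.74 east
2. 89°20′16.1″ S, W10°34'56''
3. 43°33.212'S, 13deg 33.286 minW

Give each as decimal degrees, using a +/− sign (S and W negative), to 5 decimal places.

1. -0.10139, 141.68271
2. -89.33781, -10.58222
3. -43.55353, -13.55477

Point 1:
  Lat: 6′ + 5″ = 6.08333′; 0 + 6.08333/60 = 0.101389
  S ⇒ negate
  λ: 141° + 40/60 + 57.74/3600 = 141 + 0.666667 + 0.016039 = 141.682706
  E → positive
Point 2:
  Lat: 20′ + 16.1″ = 20.26833′; 89 + 20.26833/60 = 89.337806
  S → negative
  λ: 34′ + 56″ = 34.93333′; 10 + 34.93333/60 = 10.582222
  W → negative
Point 3:
  φ: 33.212′ = 0.553533°; total 43.553533
  S → negative
  λ: 13 + 33.286/60 = 13.554767
  W → negative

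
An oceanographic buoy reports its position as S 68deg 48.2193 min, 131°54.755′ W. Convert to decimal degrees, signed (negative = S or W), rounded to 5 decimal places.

-68.80366, -131.91258

Lat: 48.2193′ = 0.803655°; total 68.803655
S → negative
Lon: 54.755′ = 0.912583°; total 131.912583
W → negative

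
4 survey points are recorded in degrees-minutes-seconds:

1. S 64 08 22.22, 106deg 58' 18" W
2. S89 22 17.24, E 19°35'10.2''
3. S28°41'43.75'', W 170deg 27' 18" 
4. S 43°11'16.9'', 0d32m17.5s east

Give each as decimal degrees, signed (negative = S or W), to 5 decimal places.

1. -64.13951, -106.97167
2. -89.37146, 19.58617
3. -28.69549, -170.45500
4. -43.18803, 0.53819

Point 1:
  Lat: 64 + 8/60 + 22.22/3600 = 64.139506
  S ⇒ negate
  Lon: 106 + 58/60 + 18/3600 = 106.971667
  hemisphere W, so the sign is −
Point 2:
  φ: 89 + 22/60 + 17.24/3600 = 89.371456
  S → negative
  Longitude: 19 + 35/60 + 10.2/3600 = 19.586167
  E → positive
Point 3:
  Lat: 41′ + 43.75″ = 41.72917′; 28 + 41.72917/60 = 28.695486
  hemisphere S, so the sign is −
  Lon: 170 + 27/60 + 18/3600 = 170.455000
  W → negative
Point 4:
  Latitude: 43° + 11/60 + 16.9/3600 = 43 + 0.183333 + 0.004694 = 43.188028
  S → negative
  λ: 0° + 32/60 + 17.5/3600 = 0 + 0.533333 + 0.004861 = 0.538194
  E → positive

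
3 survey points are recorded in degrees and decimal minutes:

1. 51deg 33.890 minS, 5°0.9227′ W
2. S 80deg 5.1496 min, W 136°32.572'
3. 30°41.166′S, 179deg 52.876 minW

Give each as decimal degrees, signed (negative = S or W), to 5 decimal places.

1. -51.56483, -5.01538
2. -80.08583, -136.54287
3. -30.68610, -179.88127

Point 1:
  φ: 51 + 33.89/60 = 51.564833
  S → negative
  Lon: 0.9227′ = 0.015378°; total 5.015378
  hemisphere W, so the sign is −
Point 2:
  Lat: 5.1496′ = 0.085827°; total 80.085827
  hemisphere S, so the sign is −
  Longitude: 136 + 32.572/60 = 136.542867
  W ⇒ negate
Point 3:
  Lat: 41.166′ = 0.686100°; total 30.686100
  S → negative
  Lon: 52.876′ = 0.881267°; total 179.881267
  W → negative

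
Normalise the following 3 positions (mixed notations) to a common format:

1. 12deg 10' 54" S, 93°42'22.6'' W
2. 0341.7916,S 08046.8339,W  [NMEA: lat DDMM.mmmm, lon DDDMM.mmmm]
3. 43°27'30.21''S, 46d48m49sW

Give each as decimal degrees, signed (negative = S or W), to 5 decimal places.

Point 1:
  Lat: 12 + 10/60 + 54/3600 = 12.181667
  S → negative
  Lon: 93 + 42/60 + 22.6/3600 = 93.706278
  W ⇒ negate
Point 2:
  Lat: split at 2 digits → 03° and 41.7916′; 3 + 41.7916/60 = 3.696527
  S ⇒ negate
  λ: degrees = first 3 digits = 80, minutes = 46.8339; 80 + 46.8339/60 = 80.780565
  hemisphere W, so the sign is −
Point 3:
  Lat: 27′ + 30.21″ = 27.50350′; 43 + 27.50350/60 = 43.458392
  S ⇒ negate
  λ: 46 + 48/60 + 49/3600 = 46.813611
  W ⇒ negate

1. -12.18167, -93.70628
2. -3.69653, -80.78057
3. -43.45839, -46.81361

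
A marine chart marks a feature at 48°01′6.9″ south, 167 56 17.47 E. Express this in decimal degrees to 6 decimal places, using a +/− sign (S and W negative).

-48.018583, 167.938186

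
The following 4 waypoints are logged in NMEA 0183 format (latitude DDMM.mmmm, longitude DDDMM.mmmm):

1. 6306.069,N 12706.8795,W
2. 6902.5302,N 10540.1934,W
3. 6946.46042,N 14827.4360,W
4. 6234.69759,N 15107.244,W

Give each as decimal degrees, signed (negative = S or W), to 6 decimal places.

1. 63.101150, -127.114658
2. 69.042170, -105.669890
3. 69.774340, -148.457267
4. 62.578293, -151.120733

Point 1:
  Lat: degrees = first 2 digits = 63, minutes = 6.069; 63 + 6.069/60 = 63.1011500
  N ⇒ keep positive
  Lon: degrees = first 3 digits = 127, minutes = 6.8795; 127 + 6.8795/60 = 127.1146583
  W → negative
Point 2:
  Latitude: degrees = first 2 digits = 69, minutes = 2.5302; 69 + 2.5302/60 = 69.0421700
  N ⇒ keep positive
  Lon: degrees = first 3 digits = 105, minutes = 40.1934; 105 + 40.1934/60 = 105.6698900
  W → negative
Point 3:
  φ: split at 2 digits → 69° and 46.46042′; 69 + 46.46042/60 = 69.7743403
  N → positive
  Lon: degrees = first 3 digits = 148, minutes = 27.436; 148 + 27.436/60 = 148.4572667
  W → negative
Point 4:
  φ: degrees = first 2 digits = 62, minutes = 34.69759; 62 + 34.69759/60 = 62.5782932
  N ⇒ keep positive
  Lon: split at 3 digits → 151° and 7.244′; 151 + 7.244/60 = 151.1207333
  W → negative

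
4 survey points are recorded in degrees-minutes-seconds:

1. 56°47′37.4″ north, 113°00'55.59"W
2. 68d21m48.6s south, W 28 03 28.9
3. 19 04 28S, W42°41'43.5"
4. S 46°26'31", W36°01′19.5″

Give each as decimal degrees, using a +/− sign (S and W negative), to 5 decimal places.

1. 56.79372, -113.01544
2. -68.36350, -28.05803
3. -19.07444, -42.69542
4. -46.44194, -36.02208

Point 1:
  Lat: 47′ + 37.4″ = 47.62333′; 56 + 47.62333/60 = 56.793722
  N → positive
  Longitude: 0′ + 55.59″ = 0.92650′; 113 + 0.92650/60 = 113.015442
  hemisphere W, so the sign is −
Point 2:
  Latitude: 68° + 21/60 + 48.6/3600 = 68 + 0.350000 + 0.013500 = 68.363500
  S ⇒ negate
  Longitude: 3′ + 28.9″ = 3.48167′; 28 + 3.48167/60 = 28.058028
  hemisphere W, so the sign is −
Point 3:
  Latitude: 4′ + 28″ = 4.46667′; 19 + 4.46667/60 = 19.074444
  S ⇒ negate
  Longitude: 42° + 41/60 + 43.5/3600 = 42 + 0.683333 + 0.012083 = 42.695417
  W ⇒ negate
Point 4:
  φ: 26′ + 31″ = 26.51667′; 46 + 26.51667/60 = 46.441944
  hemisphere S, so the sign is −
  Longitude: 36 + 1/60 + 19.5/3600 = 36.022083
  hemisphere W, so the sign is −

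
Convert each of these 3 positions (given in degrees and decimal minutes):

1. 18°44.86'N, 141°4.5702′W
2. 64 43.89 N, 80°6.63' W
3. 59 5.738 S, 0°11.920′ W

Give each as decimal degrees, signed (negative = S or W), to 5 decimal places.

Point 1:
  Lat: 18 + 44.86/60 = 18.747667
  N ⇒ keep positive
  λ: 141 + 4.5702/60 = 141.076170
  W → negative
Point 2:
  φ: 43.89′ = 0.731500°; total 64.731500
  N → positive
  λ: 80 + 6.63/60 = 80.110500
  W → negative
Point 3:
  Latitude: 59 + 5.738/60 = 59.095633
  S ⇒ negate
  λ: 11.92′ = 0.198667°; total 0.198667
  hemisphere W, so the sign is −

1. 18.74767, -141.07617
2. 64.73150, -80.11050
3. -59.09563, -0.19867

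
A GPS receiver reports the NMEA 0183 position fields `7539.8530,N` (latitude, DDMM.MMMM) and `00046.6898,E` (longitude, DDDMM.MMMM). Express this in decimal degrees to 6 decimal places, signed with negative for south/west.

75.664217, 0.778163

Lat: degrees = first 2 digits = 75, minutes = 39.853; 75 + 39.853/60 = 75.6642167
N ⇒ keep positive
Lon: split at 3 digits → 000° and 46.6898′; 0 + 46.6898/60 = 0.7781633
E → positive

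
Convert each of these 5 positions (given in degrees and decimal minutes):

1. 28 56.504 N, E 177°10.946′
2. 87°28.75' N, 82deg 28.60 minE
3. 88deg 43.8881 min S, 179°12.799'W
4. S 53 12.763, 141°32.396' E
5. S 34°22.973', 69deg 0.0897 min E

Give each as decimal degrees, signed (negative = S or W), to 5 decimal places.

Point 1:
  Lat: 56.504′ = 0.941733°; total 28.941733
  N ⇒ keep positive
  Longitude: 10.946′ = 0.182433°; total 177.182433
  E ⇒ keep positive
Point 2:
  Lat: 28.75′ = 0.479167°; total 87.479167
  N ⇒ keep positive
  λ: 28.6′ = 0.476667°; total 82.476667
  E → positive
Point 3:
  Lat: 43.8881′ = 0.731468°; total 88.731468
  hemisphere S, so the sign is −
  λ: 12.799′ = 0.213317°; total 179.213317
  W → negative
Point 4:
  Latitude: 12.763′ = 0.212717°; total 53.212717
  hemisphere S, so the sign is −
  Lon: 32.396′ = 0.539933°; total 141.539933
  E → positive
Point 5:
  Latitude: 22.973′ = 0.382883°; total 34.382883
  hemisphere S, so the sign is −
  Lon: 69 + 0.0897/60 = 69.001495
  E ⇒ keep positive

1. 28.94173, 177.18243
2. 87.47917, 82.47667
3. -88.73147, -179.21332
4. -53.21272, 141.53993
5. -34.38288, 69.00150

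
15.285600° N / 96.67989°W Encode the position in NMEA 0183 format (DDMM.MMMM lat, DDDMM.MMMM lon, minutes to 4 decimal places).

Lat: 15° + 0.285600 × 60 = 15° 17.136000′
λ: minutes = (96.679890 − 96) × 60 = 40.793400

1517.1360,N / 09640.7934,W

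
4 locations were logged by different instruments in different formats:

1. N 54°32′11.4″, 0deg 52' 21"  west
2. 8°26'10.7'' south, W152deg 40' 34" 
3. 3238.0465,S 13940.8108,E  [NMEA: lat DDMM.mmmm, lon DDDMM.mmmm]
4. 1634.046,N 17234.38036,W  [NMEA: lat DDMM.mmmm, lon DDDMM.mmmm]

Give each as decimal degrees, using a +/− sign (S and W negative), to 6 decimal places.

1. 54.536500, -0.872500
2. -8.436306, -152.676111
3. -32.634108, 139.680180
4. 16.567433, -172.573006

Point 1:
  Lat: 54 + 32/60 + 11.4/3600 = 54.5365000
  N ⇒ keep positive
  λ: 0 + 52/60 + 21/3600 = 0.8725000
  hemisphere W, so the sign is −
Point 2:
  Lat: 26′ + 10.7″ = 26.17833′; 8 + 26.17833/60 = 8.4363056
  S ⇒ negate
  Lon: 152 + 40/60 + 34/3600 = 152.6761111
  W ⇒ negate
Point 3:
  Lat: degrees = first 2 digits = 32, minutes = 38.0465; 32 + 38.0465/60 = 32.6341083
  S → negative
  λ: degrees = first 3 digits = 139, minutes = 40.8108; 139 + 40.8108/60 = 139.6801800
  E → positive
Point 4:
  Lat: split at 2 digits → 16° and 34.046′; 16 + 34.046/60 = 16.5674333
  N ⇒ keep positive
  λ: split at 3 digits → 172° and 34.38036′; 172 + 34.38036/60 = 172.5730060
  hemisphere W, so the sign is −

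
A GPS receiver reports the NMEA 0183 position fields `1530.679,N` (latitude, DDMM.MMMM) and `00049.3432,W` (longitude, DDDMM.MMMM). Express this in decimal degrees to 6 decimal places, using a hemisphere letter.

15.511317° N, 0.822387° W

Latitude: degrees = first 2 digits = 15, minutes = 30.679; 15 + 30.679/60 = 15.5113167
Longitude: split at 3 digits → 000° and 49.3432′; 0 + 49.3432/60 = 0.8223867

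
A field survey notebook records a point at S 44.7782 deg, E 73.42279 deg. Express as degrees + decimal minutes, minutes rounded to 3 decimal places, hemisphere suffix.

Latitude: fractional part 0.778200 → 46.69200 minutes
Lon: 73° + 0.422790 × 60 = 73° 25.36740′

44° 46.692′ S, 73° 25.367′ E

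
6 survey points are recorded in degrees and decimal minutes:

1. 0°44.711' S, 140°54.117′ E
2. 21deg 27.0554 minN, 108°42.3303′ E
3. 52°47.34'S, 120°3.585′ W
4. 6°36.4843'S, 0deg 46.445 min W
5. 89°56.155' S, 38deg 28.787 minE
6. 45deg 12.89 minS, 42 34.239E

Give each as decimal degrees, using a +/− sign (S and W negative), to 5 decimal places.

1. -0.74518, 140.90195
2. 21.45092, 108.70551
3. -52.78900, -120.05975
4. -6.60807, -0.77408
5. -89.93592, 38.47978
6. -45.21483, 42.57065

Point 1:
  Latitude: 0 + 44.711/60 = 0.745183
  S ⇒ negate
  Lon: 54.117′ = 0.901950°; total 140.901950
  E → positive
Point 2:
  Latitude: 27.0554′ = 0.450923°; total 21.450923
  N → positive
  Longitude: 42.3303′ = 0.705505°; total 108.705505
  E ⇒ keep positive
Point 3:
  Lat: 52 + 47.34/60 = 52.789000
  S ⇒ negate
  Lon: 3.585′ = 0.059750°; total 120.059750
  W ⇒ negate
Point 4:
  Lat: 6 + 36.4843/60 = 6.608072
  hemisphere S, so the sign is −
  Lon: 0 + 46.445/60 = 0.774083
  hemisphere W, so the sign is −
Point 5:
  Latitude: 89 + 56.155/60 = 89.935917
  S ⇒ negate
  Lon: 38 + 28.787/60 = 38.479783
  E ⇒ keep positive
Point 6:
  φ: 12.89′ = 0.214833°; total 45.214833
  S ⇒ negate
  λ: 34.239′ = 0.570650°; total 42.570650
  E → positive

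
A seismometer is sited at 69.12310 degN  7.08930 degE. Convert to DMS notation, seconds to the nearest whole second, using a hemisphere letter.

Lat: 0.123100° → 7.38600′; 0.38600 × 60 = 23.16″
λ: 0.089300 × 60 = 5.35800′ → 5′, remainder × 60 = 21.48″

69°07′23″ N, 7°05′21″ E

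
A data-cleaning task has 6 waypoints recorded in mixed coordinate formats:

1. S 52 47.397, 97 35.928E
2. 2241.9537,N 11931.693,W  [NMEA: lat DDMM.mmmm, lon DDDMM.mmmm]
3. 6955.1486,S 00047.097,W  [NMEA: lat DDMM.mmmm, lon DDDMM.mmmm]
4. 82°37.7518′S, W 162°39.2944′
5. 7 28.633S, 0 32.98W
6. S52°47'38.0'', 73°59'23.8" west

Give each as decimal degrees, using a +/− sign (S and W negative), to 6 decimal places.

1. -52.789950, 97.598800
2. 22.699228, -119.528217
3. -69.919143, -0.784950
4. -82.629197, -162.654907
5. -7.477217, -0.549667
6. -52.793889, -73.989944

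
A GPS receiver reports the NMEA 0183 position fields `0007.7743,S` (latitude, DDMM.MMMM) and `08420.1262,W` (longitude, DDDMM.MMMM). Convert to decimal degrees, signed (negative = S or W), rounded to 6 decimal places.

-0.129572, -84.335437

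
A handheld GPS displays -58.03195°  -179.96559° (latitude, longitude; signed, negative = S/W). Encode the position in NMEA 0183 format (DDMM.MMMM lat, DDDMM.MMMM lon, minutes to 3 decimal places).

5801.917,S / 17957.935,W

Latitude is negative → S; |value| = 58.031950
φ: minutes = (58.031950 − 58) × 60 = 1.91700
Longitude is negative → W; |value| = 179.965590
λ: minutes = (179.965590 − 179) × 60 = 57.93540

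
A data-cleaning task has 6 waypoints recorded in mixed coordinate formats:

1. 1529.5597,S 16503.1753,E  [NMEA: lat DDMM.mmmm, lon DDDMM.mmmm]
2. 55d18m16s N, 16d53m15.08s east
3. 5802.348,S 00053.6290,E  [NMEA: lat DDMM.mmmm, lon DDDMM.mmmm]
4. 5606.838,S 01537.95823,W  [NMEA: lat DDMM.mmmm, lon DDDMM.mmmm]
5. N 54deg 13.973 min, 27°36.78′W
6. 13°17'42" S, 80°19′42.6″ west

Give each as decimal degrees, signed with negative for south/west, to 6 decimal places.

Point 1:
  Lat: degrees = first 2 digits = 15, minutes = 29.5597; 15 + 29.5597/60 = 15.4926617
  hemisphere S, so the sign is −
  λ: degrees = first 3 digits = 165, minutes = 3.1753; 165 + 3.1753/60 = 165.0529217
  E → positive
Point 2:
  φ: 55° + 18/60 + 16/3600 = 55 + 0.300000 + 0.004444 = 55.3044444
  N ⇒ keep positive
  Lon: 16 + 53/60 + 15.08/3600 = 16.8875222
  E ⇒ keep positive
Point 3:
  Lat: split at 2 digits → 58° and 2.348′; 58 + 2.348/60 = 58.0391333
  S ⇒ negate
  λ: degrees = first 3 digits = 0, minutes = 53.629; 0 + 53.629/60 = 0.8938167
  E → positive
Point 4:
  φ: degrees = first 2 digits = 56, minutes = 6.838; 56 + 6.838/60 = 56.1139667
  S ⇒ negate
  Lon: split at 3 digits → 015° and 37.95823′; 15 + 37.95823/60 = 15.6326372
  hemisphere W, so the sign is −
Point 5:
  Latitude: 54 + 13.973/60 = 54.2328833
  N ⇒ keep positive
  λ: 27 + 36.78/60 = 27.6130000
  W → negative
Point 6:
  φ: 13° + 17/60 + 42/3600 = 13 + 0.283333 + 0.011667 = 13.2950000
  hemisphere S, so the sign is −
  λ: 80 + 19/60 + 42.6/3600 = 80.3285000
  W → negative

1. -15.492662, 165.052922
2. 55.304444, 16.887522
3. -58.039133, 0.893817
4. -56.113967, -15.632637
5. 54.232883, -27.613000
6. -13.295000, -80.328500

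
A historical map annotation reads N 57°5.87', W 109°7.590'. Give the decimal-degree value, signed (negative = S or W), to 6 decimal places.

Lat: 57 + 5.87/60 = 57.0978333
N → positive
λ: 7.59′ = 0.126500°; total 109.1265000
W ⇒ negate

57.097833, -109.126500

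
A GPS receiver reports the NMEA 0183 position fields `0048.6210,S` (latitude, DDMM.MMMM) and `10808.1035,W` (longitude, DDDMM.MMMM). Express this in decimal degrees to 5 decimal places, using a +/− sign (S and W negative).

-0.81035, -108.13506

Latitude: degrees = first 2 digits = 0, minutes = 48.621; 0 + 48.621/60 = 0.810350
S → negative
Longitude: degrees = first 3 digits = 108, minutes = 8.1035; 108 + 8.1035/60 = 108.135058
hemisphere W, so the sign is −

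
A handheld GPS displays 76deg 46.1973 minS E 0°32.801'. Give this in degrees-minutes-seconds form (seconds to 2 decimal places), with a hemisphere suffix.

φ: 46.19730′ → 46′ and 0.19730 × 60 = 11.8380″
λ: 32.80100′ → 32′ and 0.80100 × 60 = 48.0600″

76°46′11.84″ S, 0°32′48.06″ E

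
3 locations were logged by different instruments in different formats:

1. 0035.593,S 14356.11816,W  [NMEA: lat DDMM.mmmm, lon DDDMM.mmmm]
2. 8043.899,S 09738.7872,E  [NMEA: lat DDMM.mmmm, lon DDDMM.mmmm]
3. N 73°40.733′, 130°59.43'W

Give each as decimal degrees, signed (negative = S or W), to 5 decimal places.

Point 1:
  Latitude: split at 2 digits → 00° and 35.593′; 0 + 35.593/60 = 0.593217
  hemisphere S, so the sign is −
  Lon: degrees = first 3 digits = 143, minutes = 56.11816; 143 + 56.11816/60 = 143.935303
  hemisphere W, so the sign is −
Point 2:
  φ: split at 2 digits → 80° and 43.899′; 80 + 43.899/60 = 80.731650
  hemisphere S, so the sign is −
  λ: degrees = first 3 digits = 97, minutes = 38.7872; 97 + 38.7872/60 = 97.646453
  E → positive
Point 3:
  Lat: 73 + 40.733/60 = 73.678883
  N → positive
  λ: 59.43′ = 0.990500°; total 130.990500
  hemisphere W, so the sign is −

1. -0.59322, -143.93530
2. -80.73165, 97.64645
3. 73.67888, -130.99050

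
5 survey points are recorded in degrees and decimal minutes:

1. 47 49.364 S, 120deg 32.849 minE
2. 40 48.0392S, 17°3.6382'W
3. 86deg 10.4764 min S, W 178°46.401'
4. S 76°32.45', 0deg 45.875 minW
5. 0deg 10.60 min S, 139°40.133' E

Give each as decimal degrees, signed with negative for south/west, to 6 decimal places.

1. -47.822733, 120.547483
2. -40.800653, -17.060637
3. -86.174607, -178.773350
4. -76.540833, -0.764583
5. -0.176667, 139.668883

Point 1:
  Latitude: 47 + 49.364/60 = 47.8227333
  S → negative
  λ: 32.849′ = 0.547483°; total 120.5474833
  E → positive
Point 2:
  Lat: 40 + 48.0392/60 = 40.8006533
  S ⇒ negate
  Lon: 17 + 3.6382/60 = 17.0606367
  hemisphere W, so the sign is −
Point 3:
  Latitude: 10.4764′ = 0.174607°; total 86.1746067
  S ⇒ negate
  λ: 46.401′ = 0.773350°; total 178.7733500
  W → negative
Point 4:
  Latitude: 32.45′ = 0.540833°; total 76.5408333
  S → negative
  Longitude: 45.875′ = 0.764583°; total 0.7645833
  W → negative
Point 5:
  Latitude: 0 + 10.6/60 = 0.1766667
  S ⇒ negate
  Lon: 40.133′ = 0.668883°; total 139.6688833
  E ⇒ keep positive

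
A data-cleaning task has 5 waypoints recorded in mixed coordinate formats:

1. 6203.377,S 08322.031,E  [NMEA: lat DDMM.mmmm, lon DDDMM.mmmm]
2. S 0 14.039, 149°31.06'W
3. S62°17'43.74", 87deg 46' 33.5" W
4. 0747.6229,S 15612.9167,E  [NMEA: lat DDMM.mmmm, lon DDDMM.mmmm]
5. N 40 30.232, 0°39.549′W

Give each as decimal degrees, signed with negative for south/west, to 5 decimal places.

1. -62.05628, 83.36718
2. -0.23398, -149.51767
3. -62.29548, -87.77597
4. -7.79372, 156.21528
5. 40.50387, -0.65915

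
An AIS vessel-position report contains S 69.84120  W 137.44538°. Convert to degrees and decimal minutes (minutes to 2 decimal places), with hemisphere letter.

69° 50.47′ S, 137° 26.72′ W

φ: fractional part 0.841200 → 50.4720 minutes
λ: fractional part 0.445380 → 26.7228 minutes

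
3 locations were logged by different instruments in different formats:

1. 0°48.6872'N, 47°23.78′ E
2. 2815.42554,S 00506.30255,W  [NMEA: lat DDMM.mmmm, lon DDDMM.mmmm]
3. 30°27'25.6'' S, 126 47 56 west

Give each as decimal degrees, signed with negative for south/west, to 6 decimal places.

1. 0.811453, 47.396333
2. -28.257092, -5.105043
3. -30.457111, -126.798889

Point 1:
  Latitude: 0 + 48.6872/60 = 0.8114533
  N → positive
  λ: 47 + 23.78/60 = 47.3963333
  E ⇒ keep positive
Point 2:
  Latitude: degrees = first 2 digits = 28, minutes = 15.42554; 28 + 15.42554/60 = 28.2570923
  S ⇒ negate
  λ: degrees = first 3 digits = 5, minutes = 6.30255; 5 + 6.30255/60 = 5.1050425
  W ⇒ negate
Point 3:
  Lat: 27′ + 25.6″ = 27.42667′; 30 + 27.42667/60 = 30.4571111
  hemisphere S, so the sign is −
  Lon: 126 + 47/60 + 56/3600 = 126.7988889
  hemisphere W, so the sign is −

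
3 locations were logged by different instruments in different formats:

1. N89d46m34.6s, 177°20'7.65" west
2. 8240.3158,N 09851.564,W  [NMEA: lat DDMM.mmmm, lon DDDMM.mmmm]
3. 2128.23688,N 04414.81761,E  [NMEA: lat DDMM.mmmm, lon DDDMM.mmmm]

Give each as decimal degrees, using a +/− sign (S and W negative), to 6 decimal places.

1. 89.776278, -177.335458
2. 82.671930, -98.859400
3. 21.470615, 44.246960

Point 1:
  φ: 89° + 46/60 + 34.6/3600 = 89 + 0.766667 + 0.009611 = 89.7762778
  N → positive
  Lon: 177 + 20/60 + 7.65/3600 = 177.3354583
  hemisphere W, so the sign is −
Point 2:
  φ: degrees = first 2 digits = 82, minutes = 40.3158; 82 + 40.3158/60 = 82.6719300
  N ⇒ keep positive
  λ: split at 3 digits → 098° and 51.564′; 98 + 51.564/60 = 98.8594000
  W ⇒ negate
Point 3:
  φ: degrees = first 2 digits = 21, minutes = 28.23688; 21 + 28.23688/60 = 21.4706147
  N ⇒ keep positive
  λ: split at 3 digits → 044° and 14.81761′; 44 + 14.81761/60 = 44.2469602
  E ⇒ keep positive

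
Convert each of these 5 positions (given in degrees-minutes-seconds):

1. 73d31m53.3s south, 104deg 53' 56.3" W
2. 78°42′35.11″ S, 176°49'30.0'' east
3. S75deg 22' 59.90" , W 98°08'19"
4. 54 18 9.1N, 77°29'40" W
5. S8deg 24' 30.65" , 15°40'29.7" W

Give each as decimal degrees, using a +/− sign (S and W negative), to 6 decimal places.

1. -73.531472, -104.898972
2. -78.709753, 176.825000
3. -75.383306, -98.138611
4. 54.302528, -77.494444
5. -8.408514, -15.674917

Point 1:
  φ: 31′ + 53.3″ = 31.88833′; 73 + 31.88833/60 = 73.5314722
  hemisphere S, so the sign is −
  Longitude: 53′ + 56.3″ = 53.93833′; 104 + 53.93833/60 = 104.8989722
  W ⇒ negate
Point 2:
  φ: 78° + 42/60 + 35.11/3600 = 78 + 0.700000 + 0.009753 = 78.7097528
  hemisphere S, so the sign is −
  λ: 49′ + 30″ = 49.50000′; 176 + 49.50000/60 = 176.8250000
  E → positive
Point 3:
  Lat: 75° + 22/60 + 59.9/3600 = 75 + 0.366667 + 0.016639 = 75.3833056
  hemisphere S, so the sign is −
  Lon: 98 + 8/60 + 19/3600 = 98.1386111
  hemisphere W, so the sign is −
Point 4:
  φ: 54° + 18/60 + 9.1/3600 = 54 + 0.300000 + 0.002528 = 54.3025278
  N ⇒ keep positive
  Longitude: 77 + 29/60 + 40/3600 = 77.4944444
  W ⇒ negate
Point 5:
  Lat: 8° + 24/60 + 30.65/3600 = 8 + 0.400000 + 0.008514 = 8.4085139
  S → negative
  λ: 15 + 40/60 + 29.7/3600 = 15.6749167
  W ⇒ negate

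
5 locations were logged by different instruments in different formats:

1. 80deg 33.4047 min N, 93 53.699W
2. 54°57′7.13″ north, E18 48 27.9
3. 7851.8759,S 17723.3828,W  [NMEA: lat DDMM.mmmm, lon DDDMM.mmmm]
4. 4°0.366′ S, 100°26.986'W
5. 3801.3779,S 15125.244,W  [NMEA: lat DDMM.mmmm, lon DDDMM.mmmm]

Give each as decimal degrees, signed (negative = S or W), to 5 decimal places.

1. 80.55675, -93.89498
2. 54.95198, 18.80775
3. -78.86460, -177.38971
4. -4.00610, -100.44977
5. -38.02297, -151.42073

Point 1:
  φ: 80 + 33.4047/60 = 80.556745
  N → positive
  λ: 53.699′ = 0.894983°; total 93.894983
  W ⇒ negate
Point 2:
  φ: 54 + 57/60 + 7.13/3600 = 54.951981
  N → positive
  λ: 18° + 48/60 + 27.9/3600 = 18 + 0.800000 + 0.007750 = 18.807750
  E ⇒ keep positive
Point 3:
  φ: split at 2 digits → 78° and 51.8759′; 78 + 51.8759/60 = 78.864598
  hemisphere S, so the sign is −
  Lon: degrees = first 3 digits = 177, minutes = 23.3828; 177 + 23.3828/60 = 177.389713
  W → negative
Point 4:
  Lat: 0.366′ = 0.006100°; total 4.006100
  hemisphere S, so the sign is −
  λ: 26.986′ = 0.449767°; total 100.449767
  W → negative
Point 5:
  φ: split at 2 digits → 38° and 1.3779′; 38 + 1.3779/60 = 38.022965
  S ⇒ negate
  Lon: split at 3 digits → 151° and 25.244′; 151 + 25.244/60 = 151.420733
  hemisphere W, so the sign is −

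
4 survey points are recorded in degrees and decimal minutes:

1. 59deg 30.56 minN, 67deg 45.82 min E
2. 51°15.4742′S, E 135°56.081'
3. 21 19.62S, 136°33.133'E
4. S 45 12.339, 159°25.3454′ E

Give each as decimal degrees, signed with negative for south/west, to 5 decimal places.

Point 1:
  Lat: 59 + 30.56/60 = 59.509333
  N ⇒ keep positive
  Lon: 67 + 45.82/60 = 67.763667
  E ⇒ keep positive
Point 2:
  Latitude: 15.4742′ = 0.257903°; total 51.257903
  hemisphere S, so the sign is −
  λ: 56.081′ = 0.934683°; total 135.934683
  E ⇒ keep positive
Point 3:
  φ: 19.62′ = 0.327000°; total 21.327000
  hemisphere S, so the sign is −
  λ: 136 + 33.133/60 = 136.552217
  E → positive
Point 4:
  φ: 45 + 12.339/60 = 45.205650
  S ⇒ negate
  Longitude: 25.3454′ = 0.422423°; total 159.422423
  E ⇒ keep positive

1. 59.50933, 67.76367
2. -51.25790, 135.93468
3. -21.32700, 136.55222
4. -45.20565, 159.42242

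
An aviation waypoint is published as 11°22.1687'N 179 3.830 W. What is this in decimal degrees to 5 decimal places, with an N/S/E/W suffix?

Latitude: 11 + 22.1687/60 = 11.369478
Lon: 3.83′ = 0.063833°; total 179.063833

11.36948° N, 179.06383° W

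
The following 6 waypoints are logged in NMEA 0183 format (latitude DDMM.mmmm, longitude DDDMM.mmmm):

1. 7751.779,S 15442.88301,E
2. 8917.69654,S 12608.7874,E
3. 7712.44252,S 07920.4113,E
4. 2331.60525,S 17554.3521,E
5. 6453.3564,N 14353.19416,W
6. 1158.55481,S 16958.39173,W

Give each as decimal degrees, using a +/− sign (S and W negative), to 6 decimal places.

1. -77.862983, 154.714717
2. -89.294942, 126.146457
3. -77.207375, 79.340188
4. -23.526754, 175.905868
5. 64.889273, -143.886569
6. -11.975914, -169.973196

Point 1:
  φ: degrees = first 2 digits = 77, minutes = 51.779; 77 + 51.779/60 = 77.8629833
  S ⇒ negate
  λ: split at 3 digits → 154° and 42.88301′; 154 + 42.88301/60 = 154.7147168
  E ⇒ keep positive
Point 2:
  φ: degrees = first 2 digits = 89, minutes = 17.69654; 89 + 17.69654/60 = 89.2949423
  S ⇒ negate
  λ: split at 3 digits → 126° and 8.7874′; 126 + 8.7874/60 = 126.1464567
  E ⇒ keep positive
Point 3:
  Latitude: degrees = first 2 digits = 77, minutes = 12.44252; 77 + 12.44252/60 = 77.2073753
  S → negative
  Lon: split at 3 digits → 079° and 20.4113′; 79 + 20.4113/60 = 79.3401883
  E → positive
Point 4:
  Latitude: split at 2 digits → 23° and 31.60525′; 23 + 31.60525/60 = 23.5267542
  S ⇒ negate
  Lon: split at 3 digits → 175° and 54.3521′; 175 + 54.3521/60 = 175.9058683
  E → positive
Point 5:
  Latitude: split at 2 digits → 64° and 53.3564′; 64 + 53.3564/60 = 64.8892733
  N ⇒ keep positive
  Lon: degrees = first 3 digits = 143, minutes = 53.19416; 143 + 53.19416/60 = 143.8865693
  hemisphere W, so the sign is −
Point 6:
  φ: degrees = first 2 digits = 11, minutes = 58.55481; 11 + 58.55481/60 = 11.9759135
  S → negative
  Longitude: split at 3 digits → 169° and 58.39173′; 169 + 58.39173/60 = 169.9731955
  W ⇒ negate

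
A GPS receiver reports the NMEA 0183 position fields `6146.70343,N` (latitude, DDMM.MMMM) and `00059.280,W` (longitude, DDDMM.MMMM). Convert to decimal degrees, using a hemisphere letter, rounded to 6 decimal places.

61.778391° N, 0.988000° W

Lat: degrees = first 2 digits = 61, minutes = 46.70343; 61 + 46.70343/60 = 61.7783905
Longitude: split at 3 digits → 000° and 59.28′; 0 + 59.28/60 = 0.9880000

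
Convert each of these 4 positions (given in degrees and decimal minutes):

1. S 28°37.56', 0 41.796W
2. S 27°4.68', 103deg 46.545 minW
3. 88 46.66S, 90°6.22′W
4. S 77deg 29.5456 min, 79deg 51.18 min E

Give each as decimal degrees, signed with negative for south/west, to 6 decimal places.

Point 1:
  Latitude: 37.56′ = 0.626000°; total 28.6260000
  S ⇒ negate
  Longitude: 0 + 41.796/60 = 0.6966000
  W → negative
Point 2:
  φ: 27 + 4.68/60 = 27.0780000
  hemisphere S, so the sign is −
  λ: 103 + 46.545/60 = 103.7757500
  W ⇒ negate
Point 3:
  φ: 88 + 46.66/60 = 88.7776667
  S → negative
  Lon: 90 + 6.22/60 = 90.1036667
  W → negative
Point 4:
  φ: 77 + 29.5456/60 = 77.4924267
  S → negative
  Lon: 51.18′ = 0.853000°; total 79.8530000
  E → positive

1. -28.626000, -0.696600
2. -27.078000, -103.775750
3. -88.777667, -90.103667
4. -77.492427, 79.853000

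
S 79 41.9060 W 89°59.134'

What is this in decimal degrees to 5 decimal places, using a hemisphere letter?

Latitude: 79 + 41.906/60 = 79.698433
Longitude: 89 + 59.134/60 = 89.985567

79.69843° S, 89.98557° W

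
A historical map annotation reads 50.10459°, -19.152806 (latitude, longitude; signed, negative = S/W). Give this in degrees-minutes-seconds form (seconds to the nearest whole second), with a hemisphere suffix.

50°06′17″ N, 19°09′10″ W

φ: 0.104590° → 6.27540′; 0.27540 × 60 = 16.52″
Longitude is negative → W; |value| = 19.152806
Lon: 0.152806° → 9.16836′; 0.16836 × 60 = 10.10″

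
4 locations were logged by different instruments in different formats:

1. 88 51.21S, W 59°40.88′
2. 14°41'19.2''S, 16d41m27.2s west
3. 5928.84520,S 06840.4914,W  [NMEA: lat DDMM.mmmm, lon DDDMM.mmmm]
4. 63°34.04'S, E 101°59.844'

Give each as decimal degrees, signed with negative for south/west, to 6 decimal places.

1. -88.853500, -59.681333
2. -14.688667, -16.690889
3. -59.480753, -68.674857
4. -63.567333, 101.997400

Point 1:
  Latitude: 51.21′ = 0.853500°; total 88.8535000
  hemisphere S, so the sign is −
  λ: 59 + 40.88/60 = 59.6813333
  W ⇒ negate
Point 2:
  Lat: 41′ + 19.2″ = 41.32000′; 14 + 41.32000/60 = 14.6886667
  hemisphere S, so the sign is −
  Lon: 16 + 41/60 + 27.2/3600 = 16.6908889
  hemisphere W, so the sign is −
Point 3:
  Lat: degrees = first 2 digits = 59, minutes = 28.8452; 59 + 28.8452/60 = 59.4807533
  S → negative
  Lon: split at 3 digits → 068° and 40.4914′; 68 + 40.4914/60 = 68.6748567
  hemisphere W, so the sign is −
Point 4:
  φ: 34.04′ = 0.567333°; total 63.5673333
  S → negative
  Lon: 59.844′ = 0.997400°; total 101.9974000
  E → positive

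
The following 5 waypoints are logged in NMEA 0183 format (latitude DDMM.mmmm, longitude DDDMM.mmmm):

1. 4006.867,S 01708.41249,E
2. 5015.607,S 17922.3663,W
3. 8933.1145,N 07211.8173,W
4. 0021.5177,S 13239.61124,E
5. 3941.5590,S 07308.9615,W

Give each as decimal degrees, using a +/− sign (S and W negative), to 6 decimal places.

1. -40.114450, 17.140208
2. -50.260117, -179.372772
3. 89.551908, -72.196955
4. -0.358628, 132.660187
5. -39.692650, -73.149358

Point 1:
  φ: degrees = first 2 digits = 40, minutes = 6.867; 40 + 6.867/60 = 40.1144500
  S → negative
  λ: degrees = first 3 digits = 17, minutes = 8.41249; 17 + 8.41249/60 = 17.1402082
  E → positive
Point 2:
  φ: split at 2 digits → 50° and 15.607′; 50 + 15.607/60 = 50.2601167
  S ⇒ negate
  Longitude: degrees = first 3 digits = 179, minutes = 22.3663; 179 + 22.3663/60 = 179.3727717
  hemisphere W, so the sign is −
Point 3:
  Lat: split at 2 digits → 89° and 33.1145′; 89 + 33.1145/60 = 89.5519083
  N → positive
  λ: degrees = first 3 digits = 72, minutes = 11.8173; 72 + 11.8173/60 = 72.1969550
  W → negative
Point 4:
  Lat: split at 2 digits → 00° and 21.5177′; 0 + 21.5177/60 = 0.3586283
  S → negative
  λ: degrees = first 3 digits = 132, minutes = 39.61124; 132 + 39.61124/60 = 132.6601873
  E ⇒ keep positive
Point 5:
  φ: degrees = first 2 digits = 39, minutes = 41.559; 39 + 41.559/60 = 39.6926500
  S ⇒ negate
  λ: degrees = first 3 digits = 73, minutes = 8.9615; 73 + 8.9615/60 = 73.1493583
  W → negative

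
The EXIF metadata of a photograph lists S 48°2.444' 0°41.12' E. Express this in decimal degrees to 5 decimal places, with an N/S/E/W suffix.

48.04073° S, 0.68533° E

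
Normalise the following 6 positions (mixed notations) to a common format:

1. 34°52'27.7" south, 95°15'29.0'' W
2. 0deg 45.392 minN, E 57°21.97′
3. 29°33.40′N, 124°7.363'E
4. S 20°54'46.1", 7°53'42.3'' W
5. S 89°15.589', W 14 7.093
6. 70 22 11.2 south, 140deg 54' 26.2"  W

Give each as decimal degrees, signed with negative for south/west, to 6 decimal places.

Point 1:
  Latitude: 34 + 52/60 + 27.7/3600 = 34.8743611
  S → negative
  λ: 95° + 15/60 + 29/3600 = 95 + 0.250000 + 0.008056 = 95.2580556
  hemisphere W, so the sign is −
Point 2:
  Lat: 0 + 45.392/60 = 0.7565333
  N ⇒ keep positive
  Longitude: 57 + 21.97/60 = 57.3661667
  E → positive
Point 3:
  Lat: 29 + 33.4/60 = 29.5566667
  N → positive
  Lon: 7.363′ = 0.122717°; total 124.1227167
  E → positive
Point 4:
  Latitude: 20° + 54/60 + 46.1/3600 = 20 + 0.900000 + 0.012806 = 20.9128056
  S → negative
  λ: 7 + 53/60 + 42.3/3600 = 7.8950833
  W ⇒ negate
Point 5:
  Latitude: 15.589′ = 0.259817°; total 89.2598167
  hemisphere S, so the sign is −
  Longitude: 7.093′ = 0.118217°; total 14.1182167
  W → negative
Point 6:
  φ: 22′ + 11.2″ = 22.18667′; 70 + 22.18667/60 = 70.3697778
  S → negative
  λ: 140° + 54/60 + 26.2/3600 = 140 + 0.900000 + 0.007278 = 140.9072778
  W ⇒ negate

1. -34.874361, -95.258056
2. 0.756533, 57.366167
3. 29.556667, 124.122717
4. -20.912806, -7.895083
5. -89.259817, -14.118217
6. -70.369778, -140.907278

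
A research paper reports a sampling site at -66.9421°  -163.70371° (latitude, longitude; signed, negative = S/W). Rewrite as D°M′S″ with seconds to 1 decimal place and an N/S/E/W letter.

66°56′31.6″ S, 163°42′13.4″ W

Latitude is negative → S; |value| = 66.942100
Latitude: 0.942100 × 60 = 56.52600′ → 56′, remainder × 60 = 31.560″
Longitude is negative → W; |value| = 163.703710
Longitude: whole degrees 163; 42.22260′ → 42′ and 13.356″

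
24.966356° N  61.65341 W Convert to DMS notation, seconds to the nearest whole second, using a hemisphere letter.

Latitude: 0.966356° → 57.98136′; 0.98136 × 60 = 58.88″
λ: whole degrees 61; 39.20460′ → 39′ and 12.28″

24°57′59″ N, 61°39′12″ W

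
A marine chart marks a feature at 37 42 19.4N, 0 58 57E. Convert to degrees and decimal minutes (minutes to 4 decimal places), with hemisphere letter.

37° 42.3233′ N, 0° 58.9500′ E

Latitude: seconds/60 = 0.32333; minutes = 42 + 0.32333 = 42.323333
Lon: 58 + 57/60 = 58.950000′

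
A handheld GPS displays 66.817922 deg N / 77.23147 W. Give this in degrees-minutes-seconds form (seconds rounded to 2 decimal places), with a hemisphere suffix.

φ: 0.817922 × 60 = 49.07532′ → 49′, remainder × 60 = 4.5192″
λ: 0.231470 × 60 = 13.88820′ → 13′, remainder × 60 = 53.2920″

66°49′4.52″ N, 77°13′53.29″ W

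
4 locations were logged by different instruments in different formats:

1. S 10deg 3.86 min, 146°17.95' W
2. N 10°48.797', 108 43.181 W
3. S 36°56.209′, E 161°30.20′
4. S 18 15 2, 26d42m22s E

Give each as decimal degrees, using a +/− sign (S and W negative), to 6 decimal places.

1. -10.064333, -146.299167
2. 10.813283, -108.719683
3. -36.936817, 161.503333
4. -18.250556, 26.706111

Point 1:
  Lat: 3.86′ = 0.064333°; total 10.0643333
  hemisphere S, so the sign is −
  Lon: 146 + 17.95/60 = 146.2991667
  W → negative
Point 2:
  φ: 10 + 48.797/60 = 10.8132833
  N ⇒ keep positive
  λ: 43.181′ = 0.719683°; total 108.7196833
  hemisphere W, so the sign is −
Point 3:
  φ: 56.209′ = 0.936817°; total 36.9368167
  hemisphere S, so the sign is −
  λ: 30.2′ = 0.503333°; total 161.5033333
  E ⇒ keep positive
Point 4:
  Latitude: 18° + 15/60 + 2/3600 = 18 + 0.250000 + 0.000556 = 18.2505556
  S ⇒ negate
  λ: 26° + 42/60 + 22/3600 = 26 + 0.700000 + 0.006111 = 26.7061111
  E ⇒ keep positive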